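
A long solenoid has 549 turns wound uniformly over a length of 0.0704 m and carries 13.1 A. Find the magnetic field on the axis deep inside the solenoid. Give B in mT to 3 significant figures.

Inside a long solenoid, B = μ₀nI with n = 7798 turns/m.
B = 4π×10⁻⁷ × 7798 × 13.1 = 0.128 T.

B ≈ 128 mT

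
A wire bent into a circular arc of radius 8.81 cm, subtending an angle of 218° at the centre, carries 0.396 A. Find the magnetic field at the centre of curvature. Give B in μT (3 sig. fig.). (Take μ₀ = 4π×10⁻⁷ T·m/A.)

The Biot–Savart field of a circular arc at its centre is B = μ₀Iφ/(4πR), with φ = 3.805 rad.
B = (4π×10⁻⁷ × 0.396 × 3.805) / (4π × 0.0881) = 1.71×10⁻⁶ T.

B ≈ 1.71 μT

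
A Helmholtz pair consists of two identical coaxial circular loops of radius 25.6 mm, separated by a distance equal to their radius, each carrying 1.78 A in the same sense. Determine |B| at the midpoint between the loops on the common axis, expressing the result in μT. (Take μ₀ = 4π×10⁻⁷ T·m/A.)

B ≈ 62.5 μT

Each loop contributes B = μ₀IR²/[2(R²+z²)^(3/2)] on the axis, with z measured from that loop.
Loop 1 (z = 0.0128 m): B₁ = 3.13×10⁻⁵ T. Loop 2 (z = 0.0128 m): B₂ = 3.13×10⁻⁵ T.
The fields add: B = B₁ + B₂ = 6.25×10⁻⁵ T.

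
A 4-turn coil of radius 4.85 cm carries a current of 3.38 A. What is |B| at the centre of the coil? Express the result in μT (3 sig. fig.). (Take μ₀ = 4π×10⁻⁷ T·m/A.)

For an N-turn flat coil, B = Nμ₀I/(2R) with R = 0.0485 m.
B = 4 × 4.38×10⁻⁵ T = 1.75×10⁻⁴ T.

B ≈ 175 μT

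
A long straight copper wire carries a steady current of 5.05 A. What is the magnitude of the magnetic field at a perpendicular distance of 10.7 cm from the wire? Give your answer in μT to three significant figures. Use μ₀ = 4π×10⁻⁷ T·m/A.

B ≈ 9.44 μT

For an infinitely long straight wire, B = μ₀I/(2πd).
B = (4π×10⁻⁷ × 5.05) / (2π × 0.107) = 9.44×10⁻⁶ T.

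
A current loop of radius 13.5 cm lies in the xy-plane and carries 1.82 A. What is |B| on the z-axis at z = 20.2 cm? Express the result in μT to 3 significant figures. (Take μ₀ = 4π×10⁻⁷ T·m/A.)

On the axis of a circular loop, B = μ₀IR² / [2(R²+z²)^(3/2)].
R² + z² = (0.135)² + (0.202)² = 0.05903 m², and (R²+z²)^(3/2) = 1.43×10⁻² m³.
B = (4π×10⁻⁷ × 1.82 × 0.01823) / (2 × 1.43×10⁻²) = 1.45×10⁻⁶ T.

B ≈ 1.45 μT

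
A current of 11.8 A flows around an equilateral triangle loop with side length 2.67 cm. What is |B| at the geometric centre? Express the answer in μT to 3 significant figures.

B ≈ 796 μT

Each side is a finite straight segment at perpendicular distance d = a/(2 tan(π/3)) = 0.007708 m from the centre, with end-angles ±π/3.
One side contributes B₁ = (μ₀I/4πd)·2 sin(π/3) = 2.65×10⁻⁴ T.
All 3 sides add in the same direction: B = 3 × 2.65×10⁻⁴ = 7.96×10⁻⁴ T.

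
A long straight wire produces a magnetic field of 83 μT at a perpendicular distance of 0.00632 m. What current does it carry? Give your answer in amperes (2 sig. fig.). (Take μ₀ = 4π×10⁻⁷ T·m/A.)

For a long straight wire B = μ₀I/(2πd), so I = 2πdB/μ₀.
I = 2π × 0.00632 × 8.30×10⁻⁵ / (4π×10⁻⁷) = 2.62 A.

I ≈ 2.6 A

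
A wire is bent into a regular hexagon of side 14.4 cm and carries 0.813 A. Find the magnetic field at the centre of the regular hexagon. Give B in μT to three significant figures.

B ≈ 3.91 μT

Each side is a finite straight segment at perpendicular distance d = a/(2 tan(π/6)) = 0.1247 m from the centre, with end-angles ±π/6.
One side contributes B₁ = (μ₀I/4πd)·2 sin(π/6) = 6.52×10⁻⁷ T.
All 6 sides add in the same direction: B = 6 × 6.52×10⁻⁷ = 3.91×10⁻⁶ T.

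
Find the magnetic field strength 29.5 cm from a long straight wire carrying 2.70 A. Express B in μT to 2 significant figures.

B ≈ 1.8 μT

For an infinitely long straight wire, B = μ₀I/(2πd).
B = (4π×10⁻⁷ × 2.70) / (2π × 0.295) = 1.83×10⁻⁶ T.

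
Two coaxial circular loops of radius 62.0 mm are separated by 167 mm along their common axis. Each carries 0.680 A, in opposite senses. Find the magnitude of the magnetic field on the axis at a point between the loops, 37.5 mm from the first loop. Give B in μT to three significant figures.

B ≈ 3.76 μT

Each loop contributes B = μ₀IR²/[2(R²+z²)^(3/2)] on the axis, with z measured from that loop.
Loop 1 (z = 0.0375 m): B₁ = 4.32×10⁻⁶ T. Loop 2 (z = 0.1295 m): B₂ = 5.55×10⁻⁷ T.
The fields oppose: B = |B₁ − B₂| = 3.76×10⁻⁶ T.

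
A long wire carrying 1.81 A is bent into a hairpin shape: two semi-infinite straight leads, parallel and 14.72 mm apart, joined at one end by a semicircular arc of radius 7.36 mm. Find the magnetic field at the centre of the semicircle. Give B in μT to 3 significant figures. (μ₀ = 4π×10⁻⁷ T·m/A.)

B ≈ 126 μT

The semicircular arc contributes B_arc = μ₀I·π/(4πR) = μ₀I/(4R) = 7.73×10⁻⁵ T.
Each semi-infinite lead is at perpendicular distance R = 0.00736 m from the centre, with the perpendicular foot at its near end, so it contributes μ₀I/(4πR); both point the same way, together 4.92×10⁻⁵ T.
Arc and leads all point the same direction: B = 7.73×10⁻⁵ + 4.92×10⁻⁵ = 1.26×10⁻⁴ T.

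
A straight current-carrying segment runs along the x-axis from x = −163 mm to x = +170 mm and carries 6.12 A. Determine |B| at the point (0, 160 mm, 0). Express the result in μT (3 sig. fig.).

B ≈ 5.52 μT

For a finite straight segment, B = (μ₀I/4πd)(sinθ₁ + sinθ₂), where θ₁, θ₂ are the angles from the perpendicular to each end.
The perpendicular distance is d = 0.16 m; the end-offsets along the wire are a = 0.163 m and b = 0.17 m.
sinθ₁ = 0.163/√(0.163²+0.16²) = 0.7136; sinθ₂ = 0.17/√(0.17²+0.16²) = 0.7282.
B = (4π×10⁻⁷ × 6.12) / (4π × 0.16) × (0.7136 + 0.7282) = 5.52×10⁻⁶ T.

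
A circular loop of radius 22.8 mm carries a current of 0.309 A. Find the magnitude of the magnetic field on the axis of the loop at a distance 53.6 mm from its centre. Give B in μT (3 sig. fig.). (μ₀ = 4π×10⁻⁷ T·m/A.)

B ≈ 0.511 μT

On the axis of a circular loop, B = μ₀IR² / [2(R²+z²)^(3/2)].
R² + z² = (0.0228)² + (0.0536)² = 0.003393 m², and (R²+z²)^(3/2) = 1.98×10⁻⁴ m³.
B = (4π×10⁻⁷ × 0.309 × 0.0005198) / (2 × 1.98×10⁻⁴) = 5.11×10⁻⁷ T.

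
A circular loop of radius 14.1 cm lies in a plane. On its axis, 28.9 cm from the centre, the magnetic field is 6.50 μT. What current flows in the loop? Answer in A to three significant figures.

I ≈ 17.3 A

On the axis of a loop, B = μ₀IR²/[2(R²+z²)^(3/2)], so I = 2B(R²+z²)^(3/2)/(μ₀R²).
R² + z² = 0.01988 + 0.08352 = 0.1034 m²; raised to 3/2 gives 3.33×10⁻² m³.
I = 2 × 6.50×10⁻⁶ × 3.33×10⁻² / (1.26×10⁻⁶ × 0.01988) = 17.3 A.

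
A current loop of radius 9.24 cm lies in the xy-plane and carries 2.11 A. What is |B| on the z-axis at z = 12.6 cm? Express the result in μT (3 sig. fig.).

On the axis of a circular loop, B = μ₀IR² / [2(R²+z²)^(3/2)].
R² + z² = (0.0924)² + (0.126)² = 0.02441 m², and (R²+z²)^(3/2) = 3.81×10⁻³ m³.
B = (4π×10⁻⁷ × 2.11 × 0.008538) / (2 × 3.81×10⁻³) = 2.97×10⁻⁶ T.

B ≈ 2.97 μT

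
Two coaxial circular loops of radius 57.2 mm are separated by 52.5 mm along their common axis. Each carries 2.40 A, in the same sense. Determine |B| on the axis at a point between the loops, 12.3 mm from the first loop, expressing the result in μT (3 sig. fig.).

B ≈ 39.1 μT

Each loop contributes B = μ₀IR²/[2(R²+z²)^(3/2)] on the axis, with z measured from that loop.
Loop 1 (z = 0.0123 m): B₁ = 2.46×10⁻⁵ T. Loop 2 (z = 0.0402 m): B₂ = 1.44×10⁻⁵ T.
The fields add: B = B₁ + B₂ = 3.91×10⁻⁵ T.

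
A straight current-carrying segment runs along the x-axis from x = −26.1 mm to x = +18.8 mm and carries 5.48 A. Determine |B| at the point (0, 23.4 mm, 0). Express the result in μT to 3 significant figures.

For a finite straight segment, B = (μ₀I/4πd)(sinθ₁ + sinθ₂), where θ₁, θ₂ are the angles from the perpendicular to each end.
The perpendicular distance is d = 0.0234 m; the end-offsets along the wire are a = 0.0261 m and b = 0.0188 m.
sinθ₁ = 0.0261/√(0.0261²+0.0234²) = 0.7446; sinθ₂ = 0.0188/√(0.0188²+0.0234²) = 0.6263.
B = (4π×10⁻⁷ × 5.48) / (4π × 0.0234) × (0.7446 + 0.6263) = 3.21×10⁻⁵ T.

B ≈ 32.1 μT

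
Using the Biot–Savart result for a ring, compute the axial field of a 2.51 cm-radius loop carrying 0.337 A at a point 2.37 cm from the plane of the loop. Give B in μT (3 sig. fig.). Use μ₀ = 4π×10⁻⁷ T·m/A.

B ≈ 3.24 μT

On the axis of a circular loop, B = μ₀IR² / [2(R²+z²)^(3/2)].
R² + z² = (0.0251)² + (0.0237)² = 0.001192 m², and (R²+z²)^(3/2) = 4.11×10⁻⁵ m³.
B = (4π×10⁻⁷ × 0.337 × 0.00063) / (2 × 4.11×10⁻⁵) = 3.24×10⁻⁶ T.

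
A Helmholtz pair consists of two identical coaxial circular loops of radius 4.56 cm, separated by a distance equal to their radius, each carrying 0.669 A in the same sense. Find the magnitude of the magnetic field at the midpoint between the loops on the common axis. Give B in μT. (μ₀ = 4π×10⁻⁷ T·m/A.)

B ≈ 13.2 μT

Each loop contributes B = μ₀IR²/[2(R²+z²)^(3/2)] on the axis, with z measured from that loop.
Loop 1 (z = 0.0228 m): B₁ = 6.60×10⁻⁶ T. Loop 2 (z = 0.0228 m): B₂ = 6.60×10⁻⁶ T.
The fields add: B = B₁ + B₂ = 1.32×10⁻⁵ T.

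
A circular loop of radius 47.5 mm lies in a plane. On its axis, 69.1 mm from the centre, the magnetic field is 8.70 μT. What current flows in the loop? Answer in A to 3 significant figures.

I ≈ 3.62 A

On the axis of a loop, B = μ₀IR²/[2(R²+z²)^(3/2)], so I = 2B(R²+z²)^(3/2)/(μ₀R²).
R² + z² = 0.002256 + 0.004775 = 0.007031 m²; raised to 3/2 gives 5.90×10⁻⁴ m³.
I = 2 × 8.70×10⁻⁶ × 5.90×10⁻⁴ / (1.26×10⁻⁶ × 0.002256) = 3.62 A.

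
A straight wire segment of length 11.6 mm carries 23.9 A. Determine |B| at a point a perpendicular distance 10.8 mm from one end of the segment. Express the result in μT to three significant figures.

B ≈ 162 μT

For a finite straight segment, B = (μ₀I/4πd)(sinθ₁ + sinθ₂), where θ₁, θ₂ are the angles from the perpendicular to each end.
The perpendicular foot is at one end, so the two end-offsets along the wire are 0 and L = 0.0116 m.
sinθ₁ = 0/√(0²+0.0108²) = 0.0000; sinθ₂ = 0.0116/√(0.0116²+0.0108²) = 0.7319.
B = (4π×10⁻⁷ × 23.9) / (4π × 0.0108) × (0.0000 + 0.7319) = 1.62×10⁻⁴ T.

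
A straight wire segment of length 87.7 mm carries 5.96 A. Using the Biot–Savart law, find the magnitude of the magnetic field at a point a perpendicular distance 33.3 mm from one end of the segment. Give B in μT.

For a finite straight segment, B = (μ₀I/4πd)(sinθ₁ + sinθ₂), where θ₁, θ₂ are the angles from the perpendicular to each end.
The perpendicular foot is at one end, so the two end-offsets along the wire are 0 and L = 0.0877 m.
sinθ₁ = 0/√(0²+0.0333²) = 0.0000; sinθ₂ = 0.0877/√(0.0877²+0.0333²) = 0.9349.
B = (4π×10⁻⁷ × 5.96) / (4π × 0.0333) × (0.0000 + 0.9349) = 1.67×10⁻⁵ T.

B ≈ 16.7 μT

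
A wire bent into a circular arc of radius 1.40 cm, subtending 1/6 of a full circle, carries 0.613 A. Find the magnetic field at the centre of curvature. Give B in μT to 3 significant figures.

The Biot–Savart field of a circular arc at its centre is B = μ₀Iφ/(4πR), with φ = 1.047 rad.
B = (4π×10⁻⁷ × 0.613 × 1.047) / (4π × 0.014) = 4.59×10⁻⁶ T.

B ≈ 4.59 μT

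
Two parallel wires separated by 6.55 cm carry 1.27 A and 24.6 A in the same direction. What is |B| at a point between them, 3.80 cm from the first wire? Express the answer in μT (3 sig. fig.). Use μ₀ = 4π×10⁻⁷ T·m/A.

Each long wire gives B = μ₀I/(2πd). Distances are d₁ = 0.038 m and d₂ = 0.0275 m.
B₁ = 6.68×10⁻⁶ T, B₂ = 1.79×10⁻⁴ T.
Between parallel currents the two contributions point in opposite directions, so they subtract. B = |B₁ − B₂| = |6.68×10⁻⁶ − 1.79×10⁻⁴| = 1.72×10⁻⁴ T.

B ≈ 172 μT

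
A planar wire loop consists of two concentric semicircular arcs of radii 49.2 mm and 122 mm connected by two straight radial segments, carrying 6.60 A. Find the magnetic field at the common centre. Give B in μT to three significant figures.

The radial connectors point toward the centre, so dl × r̂ = 0 and they contribute nothing.
Each semicircle gives μ₀I/(4R): inner arc 4.21×10⁻⁵ T, outer arc 1.70×10⁻⁵ T.
The two arcs carry current in opposite angular senses, so their fields oppose: B = |4.21×10⁻⁵ − 1.70×10⁻⁵| = 2.51×10⁻⁵ T.

B ≈ 25.1 μT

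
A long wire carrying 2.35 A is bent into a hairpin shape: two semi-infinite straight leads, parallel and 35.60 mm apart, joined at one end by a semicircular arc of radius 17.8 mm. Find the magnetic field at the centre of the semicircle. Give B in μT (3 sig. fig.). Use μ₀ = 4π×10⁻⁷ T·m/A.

The semicircular arc contributes B_arc = μ₀I·π/(4πR) = μ₀I/(4R) = 4.15×10⁻⁵ T.
Each semi-infinite lead is at perpendicular distance R = 0.0178 m from the centre, with the perpendicular foot at its near end, so it contributes μ₀I/(4πR); both point the same way, together 2.64×10⁻⁵ T.
Arc and leads all point the same direction: B = 4.15×10⁻⁵ + 2.64×10⁻⁵ = 6.79×10⁻⁵ T.

B ≈ 67.9 μT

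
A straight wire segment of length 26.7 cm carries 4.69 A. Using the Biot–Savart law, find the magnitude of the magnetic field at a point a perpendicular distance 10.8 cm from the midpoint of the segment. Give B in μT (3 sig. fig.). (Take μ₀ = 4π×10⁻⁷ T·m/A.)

B ≈ 6.75 μT

For a finite straight segment, B = (μ₀I/4πd)(sinθ₁ + sinθ₂), where θ₁, θ₂ are the angles from the perpendicular to each end.
The perpendicular from the point meets the wire at its midpoint, so each end is L/2 = 0.1335 m away along the wire.
sinθ₁ = 0.1335/√(0.1335²+0.108²) = 0.7774; sinθ₂ = 0.1335/√(0.1335²+0.108²) = 0.7774.
B = (4π×10⁻⁷ × 4.69) / (4π × 0.108) × (0.7774 + 0.7774) = 6.75×10⁻⁶ T.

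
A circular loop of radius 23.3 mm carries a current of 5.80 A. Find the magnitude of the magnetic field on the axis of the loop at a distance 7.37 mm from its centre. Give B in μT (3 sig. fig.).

On the axis of a circular loop, B = μ₀IR² / [2(R²+z²)^(3/2)].
R² + z² = (0.0233)² + (0.00737)² = 0.0005972 m², and (R²+z²)^(3/2) = 1.46×10⁻⁵ m³.
B = (4π×10⁻⁷ × 5.80 × 0.0005429) / (2 × 1.46×10⁻⁵) = 1.36×10⁻⁴ T.

B ≈ 136 μT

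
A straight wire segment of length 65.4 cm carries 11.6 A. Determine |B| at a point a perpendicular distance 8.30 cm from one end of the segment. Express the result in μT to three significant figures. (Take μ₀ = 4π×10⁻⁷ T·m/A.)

For a finite straight segment, B = (μ₀I/4πd)(sinθ₁ + sinθ₂), where θ₁, θ₂ are the angles from the perpendicular to each end.
The perpendicular foot is at one end, so the two end-offsets along the wire are 0 and L = 0.654 m.
sinθ₁ = 0/√(0²+0.083²) = 0.0000; sinθ₂ = 0.654/√(0.654²+0.083²) = 0.9920.
B = (4π×10⁻⁷ × 11.6) / (4π × 0.083) × (0.0000 + 0.9920) = 1.39×10⁻⁵ T.

B ≈ 13.9 μT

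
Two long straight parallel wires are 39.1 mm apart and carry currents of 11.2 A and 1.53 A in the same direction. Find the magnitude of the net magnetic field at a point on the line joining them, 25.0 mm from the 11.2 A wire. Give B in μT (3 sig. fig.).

Each long wire gives B = μ₀I/(2πd). Distances are d₁ = 0.025 m and d₂ = 0.0141 m.
B₁ = 8.96×10⁻⁵ T, B₂ = 2.17×10⁻⁵ T.
Between parallel currents the two contributions point in opposite directions, so they subtract. B = |B₁ − B₂| = |8.96×10⁻⁵ − 2.17×10⁻⁵| = 6.79×10⁻⁵ T.

B ≈ 67.9 μT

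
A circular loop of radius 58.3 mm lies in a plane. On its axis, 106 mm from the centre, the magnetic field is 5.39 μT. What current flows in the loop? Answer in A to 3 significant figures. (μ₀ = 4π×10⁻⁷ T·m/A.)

On the axis of a loop, B = μ₀IR²/[2(R²+z²)^(3/2)], so I = 2B(R²+z²)^(3/2)/(μ₀R²).
R² + z² = 0.003399 + 0.01124 = 0.01463 m²; raised to 3/2 gives 1.77×10⁻³ m³.
I = 2 × 5.39×10⁻⁶ × 1.77×10⁻³ / (1.26×10⁻⁶ × 0.003399) = 4.47 A.

I ≈ 4.47 A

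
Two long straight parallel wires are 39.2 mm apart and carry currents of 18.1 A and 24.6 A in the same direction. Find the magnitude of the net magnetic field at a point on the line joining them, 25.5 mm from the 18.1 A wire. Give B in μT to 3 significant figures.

Each long wire gives B = μ₀I/(2πd). Distances are d₁ = 0.0255 m and d₂ = 0.0137 m.
B₁ = 1.42×10⁻⁴ T, B₂ = 3.59×10⁻⁴ T.
Between parallel currents the two contributions point in opposite directions, so they subtract. B = |B₁ − B₂| = |1.42×10⁻⁴ − 3.59×10⁻⁴| = 2.17×10⁻⁴ T.

B ≈ 217 μT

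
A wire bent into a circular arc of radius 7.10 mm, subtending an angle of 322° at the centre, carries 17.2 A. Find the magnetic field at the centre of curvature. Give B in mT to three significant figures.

B ≈ 1.36 mT

The Biot–Savart field of a circular arc at its centre is B = μ₀Iφ/(4πR), with φ = 5.62 rad.
B = (4π×10⁻⁷ × 17.2 × 5.62) / (4π × 0.0071) = 1.36×10⁻³ T.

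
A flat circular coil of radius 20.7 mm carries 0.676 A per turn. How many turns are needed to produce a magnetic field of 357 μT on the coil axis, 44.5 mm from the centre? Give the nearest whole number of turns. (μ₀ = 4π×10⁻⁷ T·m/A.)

For an N-turn coil, B = Nμ₀IR²/[2(R²+z²)^(3/2)]. A single turn gives B₁ = 1.54×10⁻⁶ T with R = 0.0207 m, z = 0.0445 m.
N = B/B₁ = 3.57×10⁻⁴ / 1.54×10⁻⁶ = 231.89.

N = 232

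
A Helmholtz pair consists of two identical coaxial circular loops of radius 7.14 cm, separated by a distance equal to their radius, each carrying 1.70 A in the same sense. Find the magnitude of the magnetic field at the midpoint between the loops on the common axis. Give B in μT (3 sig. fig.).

B ≈ 21.4 μT

Each loop contributes B = μ₀IR²/[2(R²+z²)^(3/2)] on the axis, with z measured from that loop.
Loop 1 (z = 0.0357 m): B₁ = 1.07×10⁻⁵ T. Loop 2 (z = 0.0357 m): B₂ = 1.07×10⁻⁵ T.
The fields add: B = B₁ + B₂ = 2.14×10⁻⁵ T.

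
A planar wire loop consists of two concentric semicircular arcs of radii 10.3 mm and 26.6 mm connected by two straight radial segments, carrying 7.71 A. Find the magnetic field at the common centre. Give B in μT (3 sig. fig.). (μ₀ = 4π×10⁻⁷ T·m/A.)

B ≈ 144 μT

The radial connectors point toward the centre, so dl × r̂ = 0 and they contribute nothing.
Each semicircle gives μ₀I/(4R): inner arc 2.35×10⁻⁴ T, outer arc 9.11×10⁻⁵ T.
The two arcs carry current in opposite angular senses, so their fields oppose: B = |2.35×10⁻⁴ − 9.11×10⁻⁵| = 1.44×10⁻⁴ T.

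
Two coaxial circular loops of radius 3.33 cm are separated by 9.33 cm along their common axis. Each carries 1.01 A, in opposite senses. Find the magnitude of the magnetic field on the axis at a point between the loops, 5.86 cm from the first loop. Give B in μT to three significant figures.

Each loop contributes B = μ₀IR²/[2(R²+z²)^(3/2)] on the axis, with z measured from that loop.
Loop 1 (z = 0.0586 m): B₁ = 2.30×10⁻⁶ T. Loop 2 (z = 0.0347 m): B₂ = 6.33×10⁻⁶ T.
The fields oppose: B = |B₁ − B₂| = 4.03×10⁻⁶ T.

B ≈ 4.03 μT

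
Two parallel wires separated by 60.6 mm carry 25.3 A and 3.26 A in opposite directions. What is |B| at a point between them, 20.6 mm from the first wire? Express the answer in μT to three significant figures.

Each long wire gives B = μ₀I/(2πd). Distances are d₁ = 0.0206 m and d₂ = 0.04 m.
B₁ = 2.46×10⁻⁴ T, B₂ = 1.63×10⁻⁵ T.
Between antiparallel currents both contributions point the same way, so they add. B = B₁ + B₂ = 2.46×10⁻⁴ + 1.63×10⁻⁵ = 2.62×10⁻⁴ T.

B ≈ 262 μT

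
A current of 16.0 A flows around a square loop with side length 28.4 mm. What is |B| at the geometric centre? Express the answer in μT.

Each side is a finite straight segment at perpendicular distance d = a/(2 tan(π/4)) = 0.0142 m from the centre, with end-angles ±π/4.
One side contributes B₁ = (μ₀I/4πd)·2 sin(π/4) = 1.59×10⁻⁴ T.
All 4 sides add in the same direction: B = 4 × 1.59×10⁻⁴ = 6.37×10⁻⁴ T.

B ≈ 637 μT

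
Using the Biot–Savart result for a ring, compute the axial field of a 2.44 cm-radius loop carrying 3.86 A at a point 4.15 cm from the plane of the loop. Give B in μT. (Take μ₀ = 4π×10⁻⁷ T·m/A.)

B ≈ 12.9 μT

On the axis of a circular loop, B = μ₀IR² / [2(R²+z²)^(3/2)].
R² + z² = (0.0244)² + (0.0415)² = 0.002318 m², and (R²+z²)^(3/2) = 1.12×10⁻⁴ m³.
B = (4π×10⁻⁷ × 3.86 × 0.0005954) / (2 × 1.12×10⁻⁴) = 1.29×10⁻⁵ T.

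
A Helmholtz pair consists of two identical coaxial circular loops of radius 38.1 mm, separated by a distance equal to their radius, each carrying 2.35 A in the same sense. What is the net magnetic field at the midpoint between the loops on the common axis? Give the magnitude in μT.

Each loop contributes B = μ₀IR²/[2(R²+z²)^(3/2)] on the axis, with z measured from that loop.
Loop 1 (z = 0.01905 m): B₁ = 2.77×10⁻⁵ T. Loop 2 (z = 0.01905 m): B₂ = 2.77×10⁻⁵ T.
The fields add: B = B₁ + B₂ = 5.55×10⁻⁵ T.

B ≈ 55.5 μT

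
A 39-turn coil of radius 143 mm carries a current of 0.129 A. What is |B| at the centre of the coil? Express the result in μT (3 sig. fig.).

For an N-turn flat coil, B = Nμ₀I/(2R) with R = 0.143 m.
B = 39 × 5.67×10⁻⁷ T = 2.21×10⁻⁵ T.

B ≈ 22.1 μT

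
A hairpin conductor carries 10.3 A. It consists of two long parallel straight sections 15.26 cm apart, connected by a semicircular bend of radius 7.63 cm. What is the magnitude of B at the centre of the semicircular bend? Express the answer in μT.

B ≈ 69.4 μT

The semicircular arc contributes B_arc = μ₀I·π/(4πR) = μ₀I/(4R) = 4.24×10⁻⁵ T.
Each semi-infinite lead is at perpendicular distance R = 0.0763 m from the centre, with the perpendicular foot at its near end, so it contributes μ₀I/(4πR); both point the same way, together 2.70×10⁻⁵ T.
Arc and leads all point the same direction: B = 4.24×10⁻⁵ + 2.70×10⁻⁵ = 6.94×10⁻⁵ T.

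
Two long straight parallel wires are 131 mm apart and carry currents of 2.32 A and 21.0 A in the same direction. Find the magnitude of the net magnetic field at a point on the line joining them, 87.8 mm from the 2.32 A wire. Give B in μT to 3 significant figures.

Each long wire gives B = μ₀I/(2πd). Distances are d₁ = 0.0878 m and d₂ = 0.0432 m.
B₁ = 5.28×10⁻⁶ T, B₂ = 9.72×10⁻⁵ T.
Between parallel currents the two contributions point in opposite directions, so they subtract. B = |B₁ − B₂| = |5.28×10⁻⁶ − 9.72×10⁻⁵| = 9.19×10⁻⁵ T.

B ≈ 91.9 μT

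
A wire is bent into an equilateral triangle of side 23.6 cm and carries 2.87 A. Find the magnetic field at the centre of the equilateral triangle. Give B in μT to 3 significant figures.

B ≈ 21.9 μT

Each side is a finite straight segment at perpendicular distance d = a/(2 tan(π/3)) = 0.06813 m from the centre, with end-angles ±π/3.
One side contributes B₁ = (μ₀I/4πd)·2 sin(π/3) = 7.30×10⁻⁶ T.
All 3 sides add in the same direction: B = 3 × 7.30×10⁻⁶ = 2.19×10⁻⁵ T.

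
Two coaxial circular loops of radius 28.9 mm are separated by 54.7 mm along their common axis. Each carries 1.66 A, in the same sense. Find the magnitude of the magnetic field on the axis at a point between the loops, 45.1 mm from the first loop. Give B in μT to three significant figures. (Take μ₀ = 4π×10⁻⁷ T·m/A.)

Each loop contributes B = μ₀IR²/[2(R²+z²)^(3/2)] on the axis, with z measured from that loop.
Loop 1 (z = 0.0451 m): B₁ = 5.67×10⁻⁶ T. Loop 2 (z = 0.0096 m): B₂ = 3.08×10⁻⁵ T.
The fields add: B = B₁ + B₂ = 3.65×10⁻⁵ T.

B ≈ 36.5 μT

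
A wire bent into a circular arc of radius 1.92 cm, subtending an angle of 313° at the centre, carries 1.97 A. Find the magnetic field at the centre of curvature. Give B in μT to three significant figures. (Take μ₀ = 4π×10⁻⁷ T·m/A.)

The Biot–Savart field of a circular arc at its centre is B = μ₀Iφ/(4πR), with φ = 5.463 rad.
B = (4π×10⁻⁷ × 1.97 × 5.463) / (4π × 0.0192) = 5.61×10⁻⁵ T.

B ≈ 56.1 μT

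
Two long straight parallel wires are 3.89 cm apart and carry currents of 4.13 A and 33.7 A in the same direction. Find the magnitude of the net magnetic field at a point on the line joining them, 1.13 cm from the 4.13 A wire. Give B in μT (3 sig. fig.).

Each long wire gives B = μ₀I/(2πd). Distances are d₁ = 0.0113 m and d₂ = 0.0276 m.
B₁ = 7.31×10⁻⁵ T, B₂ = 2.44×10⁻⁴ T.
Between parallel currents the two contributions point in opposite directions, so they subtract. B = |B₁ − B₂| = |7.31×10⁻⁵ − 2.44×10⁻⁴| = 1.71×10⁻⁴ T.

B ≈ 171 μT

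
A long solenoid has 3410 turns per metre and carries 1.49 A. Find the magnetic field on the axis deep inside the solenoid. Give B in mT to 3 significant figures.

B ≈ 6.38 mT

Inside a long solenoid, B = μ₀nI with n = 3410 turns/m.
B = 4π×10⁻⁷ × 3410 × 1.49 = 6.38×10⁻³ T.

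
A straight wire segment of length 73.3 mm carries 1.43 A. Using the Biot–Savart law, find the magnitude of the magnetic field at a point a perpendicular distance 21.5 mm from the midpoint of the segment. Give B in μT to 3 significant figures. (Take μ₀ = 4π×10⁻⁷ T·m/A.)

For a finite straight segment, B = (μ₀I/4πd)(sinθ₁ + sinθ₂), where θ₁, θ₂ are the angles from the perpendicular to each end.
The perpendicular from the point meets the wire at its midpoint, so each end is L/2 = 0.03665 m away along the wire.
sinθ₁ = 0.03665/√(0.03665²+0.0215²) = 0.8625; sinθ₂ = 0.03665/√(0.03665²+0.0215²) = 0.8625.
B = (4π×10⁻⁷ × 1.43) / (4π × 0.0215) × (0.8625 + 0.8625) = 1.15×10⁻⁵ T.

B ≈ 11.5 μT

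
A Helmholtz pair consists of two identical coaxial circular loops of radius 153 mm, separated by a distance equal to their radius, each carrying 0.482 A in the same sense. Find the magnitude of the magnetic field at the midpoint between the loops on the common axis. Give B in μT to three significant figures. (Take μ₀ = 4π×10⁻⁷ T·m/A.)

B ≈ 2.83 μT

Each loop contributes B = μ₀IR²/[2(R²+z²)^(3/2)] on the axis, with z measured from that loop.
Loop 1 (z = 0.0765 m): B₁ = 1.42×10⁻⁶ T. Loop 2 (z = 0.0765 m): B₂ = 1.42×10⁻⁶ T.
The fields add: B = B₁ + B₂ = 2.83×10⁻⁶ T.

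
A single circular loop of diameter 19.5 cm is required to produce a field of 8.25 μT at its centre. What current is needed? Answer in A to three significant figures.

At the centre of a circular loop B = μ₀I/(2R), so I = 2RB/μ₀.
With R = 0.0975 m, I = 2 × 0.0975 × 8.25×10⁻⁶ / (4π×10⁻⁷) = 1.28 A.

I ≈ 1.28 A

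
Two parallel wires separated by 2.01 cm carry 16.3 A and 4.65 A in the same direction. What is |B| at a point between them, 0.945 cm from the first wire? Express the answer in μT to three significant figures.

Each long wire gives B = μ₀I/(2πd). Distances are d₁ = 0.00945 m and d₂ = 0.01065 m.
B₁ = 3.45×10⁻⁴ T, B₂ = 8.73×10⁻⁵ T.
Between parallel currents the two contributions point in opposite directions, so they subtract. B = |B₁ − B₂| = |3.45×10⁻⁴ − 8.73×10⁻⁵| = 2.58×10⁻⁴ T.

B ≈ 258 μT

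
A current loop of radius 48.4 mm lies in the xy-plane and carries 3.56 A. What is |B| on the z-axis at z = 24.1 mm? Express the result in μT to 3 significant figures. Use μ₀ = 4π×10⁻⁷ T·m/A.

On the axis of a circular loop, B = μ₀IR² / [2(R²+z²)^(3/2)].
R² + z² = (0.0484)² + (0.0241)² = 0.002923 m², and (R²+z²)^(3/2) = 1.58×10⁻⁴ m³.
B = (4π×10⁻⁷ × 3.56 × 0.002343) / (2 × 1.58×10⁻⁴) = 3.32×10⁻⁵ T.

B ≈ 33.2 μT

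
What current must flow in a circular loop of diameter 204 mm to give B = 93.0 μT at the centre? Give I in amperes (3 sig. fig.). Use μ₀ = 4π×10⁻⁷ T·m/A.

At the centre of a circular loop B = μ₀I/(2R), so I = 2RB/μ₀.
With R = 0.102 m, I = 2 × 0.102 × 9.30×10⁻⁵ / (4π×10⁻⁷) = 15.1 A.

I ≈ 15.1 A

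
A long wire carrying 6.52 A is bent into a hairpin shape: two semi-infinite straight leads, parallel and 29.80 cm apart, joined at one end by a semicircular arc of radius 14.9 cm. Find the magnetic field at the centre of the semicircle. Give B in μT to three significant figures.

B ≈ 22.5 μT

The semicircular arc contributes B_arc = μ₀I·π/(4πR) = μ₀I/(4R) = 1.37×10⁻⁵ T.
Each semi-infinite lead is at perpendicular distance R = 0.149 m from the centre, with the perpendicular foot at its near end, so it contributes μ₀I/(4πR); both point the same way, together 8.75×10⁻⁶ T.
Arc and leads all point the same direction: B = 1.37×10⁻⁵ + 8.75×10⁻⁶ = 2.25×10⁻⁵ T.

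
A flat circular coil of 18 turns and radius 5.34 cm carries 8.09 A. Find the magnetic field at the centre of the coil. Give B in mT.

For an N-turn flat coil, B = Nμ₀I/(2R) with R = 0.0534 m.
B = 18 × 9.52×10⁻⁵ T = 1.71×10⁻³ T.

B ≈ 1.71 mT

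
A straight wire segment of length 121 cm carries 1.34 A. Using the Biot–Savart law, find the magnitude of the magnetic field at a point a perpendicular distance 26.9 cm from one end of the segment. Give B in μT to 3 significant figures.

B ≈ 0.486 μT

For a finite straight segment, B = (μ₀I/4πd)(sinθ₁ + sinθ₂), where θ₁, θ₂ are the angles from the perpendicular to each end.
The perpendicular foot is at one end, so the two end-offsets along the wire are 0 and L = 1.21 m.
sinθ₁ = 0/√(0²+0.269²) = 0.0000; sinθ₂ = 1.21/√(1.21²+0.269²) = 0.9762.
B = (4π×10⁻⁷ × 1.34) / (4π × 0.269) × (0.0000 + 0.9762) = 4.86×10⁻⁷ T.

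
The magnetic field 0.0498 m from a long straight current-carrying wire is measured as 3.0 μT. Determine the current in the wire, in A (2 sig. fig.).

For a long straight wire B = μ₀I/(2πd), so I = 2πdB/μ₀.
I = 2π × 0.0498 × 3.00×10⁻⁶ / (4π×10⁻⁷) = 0.747 A.

I ≈ 0.75 A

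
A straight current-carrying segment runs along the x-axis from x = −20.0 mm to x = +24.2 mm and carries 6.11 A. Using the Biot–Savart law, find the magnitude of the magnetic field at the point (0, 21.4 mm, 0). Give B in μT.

B ≈ 40.9 μT

For a finite straight segment, B = (μ₀I/4πd)(sinθ₁ + sinθ₂), where θ₁, θ₂ are the angles from the perpendicular to each end.
The perpendicular distance is d = 0.0214 m; the end-offsets along the wire are a = 0.02 m and b = 0.0242 m.
sinθ₁ = 0.02/√(0.02²+0.0214²) = 0.6828; sinθ₂ = 0.0242/√(0.0242²+0.0214²) = 0.7491.
B = (4π×10⁻⁷ × 6.11) / (4π × 0.0214) × (0.6828 + 0.7491) = 4.09×10⁻⁵ T.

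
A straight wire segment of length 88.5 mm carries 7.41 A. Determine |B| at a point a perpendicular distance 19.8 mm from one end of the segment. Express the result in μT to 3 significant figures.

For a finite straight segment, B = (μ₀I/4πd)(sinθ₁ + sinθ₂), where θ₁, θ₂ are the angles from the perpendicular to each end.
The perpendicular foot is at one end, so the two end-offsets along the wire are 0 and L = 0.0885 m.
sinθ₁ = 0/√(0²+0.0198²) = 0.0000; sinθ₂ = 0.0885/√(0.0885²+0.0198²) = 0.9759.
B = (4π×10⁻⁷ × 7.41) / (4π × 0.0198) × (0.0000 + 0.9759) = 3.65×10⁻⁵ T.

B ≈ 36.5 μT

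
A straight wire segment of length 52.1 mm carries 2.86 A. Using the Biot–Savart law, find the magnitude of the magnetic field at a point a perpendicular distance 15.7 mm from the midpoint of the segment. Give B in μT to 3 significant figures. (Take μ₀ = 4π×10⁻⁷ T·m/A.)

B ≈ 31.2 μT

For a finite straight segment, B = (μ₀I/4πd)(sinθ₁ + sinθ₂), where θ₁, θ₂ are the angles from the perpendicular to each end.
The perpendicular from the point meets the wire at its midpoint, so each end is L/2 = 0.02605 m away along the wire.
sinθ₁ = 0.02605/√(0.02605²+0.0157²) = 0.8565; sinθ₂ = 0.02605/√(0.02605²+0.0157²) = 0.8565.
B = (4π×10⁻⁷ × 2.86) / (4π × 0.0157) × (0.8565 + 0.8565) = 3.12×10⁻⁵ T.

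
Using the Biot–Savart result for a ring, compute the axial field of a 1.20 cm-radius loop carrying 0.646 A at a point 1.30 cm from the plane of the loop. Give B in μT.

B ≈ 10.6 μT

On the axis of a circular loop, B = μ₀IR² / [2(R²+z²)^(3/2)].
R² + z² = (0.012)² + (0.013)² = 0.000313 m², and (R²+z²)^(3/2) = 5.54×10⁻⁶ m³.
B = (4π×10⁻⁷ × 0.646 × 0.000144) / (2 × 5.54×10⁻⁶) = 1.06×10⁻⁵ T.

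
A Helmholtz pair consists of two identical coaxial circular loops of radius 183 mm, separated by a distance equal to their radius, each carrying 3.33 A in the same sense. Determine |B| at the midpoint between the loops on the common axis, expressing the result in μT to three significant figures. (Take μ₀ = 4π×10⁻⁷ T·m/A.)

Each loop contributes B = μ₀IR²/[2(R²+z²)^(3/2)] on the axis, with z measured from that loop.
Loop 1 (z = 0.0915 m): B₁ = 8.18×10⁻⁶ T. Loop 2 (z = 0.0915 m): B₂ = 8.18×10⁻⁶ T.
The fields add: B = B₁ + B₂ = 1.64×10⁻⁵ T.

B ≈ 16.4 μT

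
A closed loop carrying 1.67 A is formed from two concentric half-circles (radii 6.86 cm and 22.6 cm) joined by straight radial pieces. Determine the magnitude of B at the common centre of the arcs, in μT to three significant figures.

The radial connectors point toward the centre, so dl × r̂ = 0 and they contribute nothing.
Each semicircle gives μ₀I/(4R): inner arc 7.65×10⁻⁶ T, outer arc 2.32×10⁻⁶ T.
The two arcs carry current in opposite angular senses, so their fields oppose: B = |7.65×10⁻⁶ − 2.32×10⁻⁶| = 5.33×10⁻⁶ T.

B ≈ 5.33 μT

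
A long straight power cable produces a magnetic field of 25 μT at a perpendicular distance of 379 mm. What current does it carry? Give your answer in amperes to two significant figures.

I ≈ 47 A

For a long straight wire B = μ₀I/(2πd), so I = 2πdB/μ₀.
I = 2π × 0.379 × 2.50×10⁻⁵ / (4π×10⁻⁷) = 47.4 A.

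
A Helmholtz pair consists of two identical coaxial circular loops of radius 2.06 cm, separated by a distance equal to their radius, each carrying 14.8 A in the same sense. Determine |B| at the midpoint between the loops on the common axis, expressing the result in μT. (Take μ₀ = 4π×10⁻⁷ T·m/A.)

B ≈ 646 μT

Each loop contributes B = μ₀IR²/[2(R²+z²)^(3/2)] on the axis, with z measured from that loop.
Loop 1 (z = 0.0103 m): B₁ = 3.23×10⁻⁴ T. Loop 2 (z = 0.0103 m): B₂ = 3.23×10⁻⁴ T.
The fields add: B = B₁ + B₂ = 6.46×10⁻⁴ T.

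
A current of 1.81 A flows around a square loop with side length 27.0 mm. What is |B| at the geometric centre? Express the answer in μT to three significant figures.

B ≈ 75.8 μT

Each side is a finite straight segment at perpendicular distance d = a/(2 tan(π/4)) = 0.0135 m from the centre, with end-angles ±π/4.
One side contributes B₁ = (μ₀I/4πd)·2 sin(π/4) = 1.90×10⁻⁵ T.
All 4 sides add in the same direction: B = 4 × 1.90×10⁻⁵ = 7.58×10⁻⁵ T.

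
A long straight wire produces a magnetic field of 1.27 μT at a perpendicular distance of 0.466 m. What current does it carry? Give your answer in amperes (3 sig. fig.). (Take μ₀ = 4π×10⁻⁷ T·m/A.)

I ≈ 2.96 A

For a long straight wire B = μ₀I/(2πd), so I = 2πdB/μ₀.
I = 2π × 0.466 × 1.27×10⁻⁶ / (4π×10⁻⁷) = 2.96 A.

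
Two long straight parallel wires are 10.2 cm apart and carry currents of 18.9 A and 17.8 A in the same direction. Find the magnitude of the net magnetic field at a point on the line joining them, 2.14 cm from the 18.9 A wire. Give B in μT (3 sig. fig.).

B ≈ 132 μT

Each long wire gives B = μ₀I/(2πd). Distances are d₁ = 0.0214 m and d₂ = 0.0806 m.
B₁ = 1.77×10⁻⁴ T, B₂ = 4.42×10⁻⁵ T.
Between parallel currents the two contributions point in opposite directions, so they subtract. B = |B₁ − B₂| = |1.77×10⁻⁴ − 4.42×10⁻⁵| = 1.32×10⁻⁴ T.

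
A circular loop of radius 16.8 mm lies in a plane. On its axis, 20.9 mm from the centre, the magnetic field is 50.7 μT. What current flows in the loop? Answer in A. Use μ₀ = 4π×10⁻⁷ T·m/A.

On the axis of a loop, B = μ₀IR²/[2(R²+z²)^(3/2)], so I = 2B(R²+z²)^(3/2)/(μ₀R²).
R² + z² = 0.0002822 + 0.0004368 = 0.000719 m²; raised to 3/2 gives 1.93×10⁻⁵ m³.
I = 2 × 5.07×10⁻⁵ × 1.93×10⁻⁵ / (1.26×10⁻⁶ × 0.0002822) = 5.51 A.

I ≈ 5.51 A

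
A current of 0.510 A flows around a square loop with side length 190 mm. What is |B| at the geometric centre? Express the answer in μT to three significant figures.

Each side is a finite straight segment at perpendicular distance d = a/(2 tan(π/4)) = 0.095 m from the centre, with end-angles ±π/4.
One side contributes B₁ = (μ₀I/4πd)·2 sin(π/4) = 7.59×10⁻⁷ T.
All 4 sides add in the same direction: B = 4 × 7.59×10⁻⁷ = 3.04×10⁻⁶ T.

B ≈ 3.04 μT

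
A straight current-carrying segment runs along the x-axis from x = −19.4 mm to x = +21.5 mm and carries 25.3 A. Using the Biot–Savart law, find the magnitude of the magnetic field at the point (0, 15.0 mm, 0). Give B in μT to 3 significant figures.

B ≈ 272 μT

For a finite straight segment, B = (μ₀I/4πd)(sinθ₁ + sinθ₂), where θ₁, θ₂ are the angles from the perpendicular to each end.
The perpendicular distance is d = 0.015 m; the end-offsets along the wire are a = 0.0194 m and b = 0.0215 m.
sinθ₁ = 0.0194/√(0.0194²+0.015²) = 0.7911; sinθ₂ = 0.0215/√(0.0215²+0.015²) = 0.8201.
B = (4π×10⁻⁷ × 25.3) / (4π × 0.015) × (0.7911 + 0.8201) = 2.72×10⁻⁴ T.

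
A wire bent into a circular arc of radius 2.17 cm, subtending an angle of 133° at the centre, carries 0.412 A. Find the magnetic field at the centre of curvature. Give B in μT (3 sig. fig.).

The Biot–Savart field of a circular arc at its centre is B = μ₀Iφ/(4πR), with φ = 2.321 rad.
B = (4π×10⁻⁷ × 0.412 × 2.321) / (4π × 0.0217) = 4.41×10⁻⁶ T.

B ≈ 4.41 μT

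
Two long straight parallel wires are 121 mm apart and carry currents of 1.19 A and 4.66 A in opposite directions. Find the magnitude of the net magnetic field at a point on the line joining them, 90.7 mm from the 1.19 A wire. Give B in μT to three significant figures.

Each long wire gives B = μ₀I/(2πd). Distances are d₁ = 0.0907 m and d₂ = 0.0303 m.
B₁ = 2.62×10⁻⁶ T, B₂ = 3.08×10⁻⁵ T.
Between antiparallel currents both contributions point the same way, so they add. B = B₁ + B₂ = 2.62×10⁻⁶ + 3.08×10⁻⁵ = 3.34×10⁻⁵ T.

B ≈ 33.4 μT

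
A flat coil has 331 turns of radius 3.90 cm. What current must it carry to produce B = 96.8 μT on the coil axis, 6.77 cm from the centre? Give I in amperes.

I ≈ 0.146 A

For an N-turn coil, B = Nμ₀IR²/[2(R²+z²)^(3/2)] with R = 0.039 m, z = 0.0677 m, so I = 2B(R²+z²)^(3/2)/(Nμ₀R²) = 2 × 9.68×10⁻⁵ × 4.77×10⁻⁴ / (331 × 4π×10⁻⁷ × 0.001521) = 0.146 A.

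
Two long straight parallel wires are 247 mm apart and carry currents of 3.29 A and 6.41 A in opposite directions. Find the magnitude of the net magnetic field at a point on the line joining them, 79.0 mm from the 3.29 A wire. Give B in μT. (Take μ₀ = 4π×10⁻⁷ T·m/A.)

Each long wire gives B = μ₀I/(2πd). Distances are d₁ = 0.079 m and d₂ = 0.168 m.
B₁ = 8.33×10⁻⁶ T, B₂ = 7.63×10⁻⁶ T.
Between antiparallel currents both contributions point the same way, so they add. B = B₁ + B₂ = 8.33×10⁻⁶ + 7.63×10⁻⁶ = 1.60×10⁻⁵ T.

B ≈ 16.0 μT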